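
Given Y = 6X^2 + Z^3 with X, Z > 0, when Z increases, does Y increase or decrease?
Y increases

Taking the partial derivative:
∂Y/∂Z = 3Z^2

∂Y/∂Z = 3Z^2 > 0 (assuming positive values)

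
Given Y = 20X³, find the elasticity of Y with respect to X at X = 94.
Elasticity = 3

Elasticity = (dY/dX) · (X/Y)

dY/dX = 60·X²
At X = 94: dY/dX = 530160, Y = 16611680

Elasticity = 530160 · (94 / 16611680) = 3

Interpretation: for a small percentage change in X, the percentage change in Y is approximately 3.00 times as large.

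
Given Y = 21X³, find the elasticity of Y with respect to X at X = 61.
Elasticity = 3

Elasticity = (dY/dX) · (X/Y)

dY/dX = 63·X²
At X = 61: dY/dX = 234423, Y = 4766601

Elasticity = 234423 · (61 / 4766601) = 3

Interpretation: for a small percentage change in X, the percentage change in Y is approximately 3.00 times as large.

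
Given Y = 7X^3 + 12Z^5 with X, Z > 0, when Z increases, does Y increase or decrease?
Y increases

Taking the partial derivative:
∂Y/∂Z = 60Z^4

∂Y/∂Z = 60Z^4 > 0 (assuming positive values)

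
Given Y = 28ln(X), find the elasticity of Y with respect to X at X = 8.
Elasticity = 1/ln(8) ≈ 0.4809

Elasticity = (dY/dX) · (X/Y)

dY/dX = 28/X
At X = 8: dY/dX = 7/2, Y = 28·ln(8)

Elasticity = (7/2) · (8 / (28·ln(8))) = 1/ln(8) ≈ 0.4809

Interpretation: for a small percentage change in X, the percentage change in Y is approximately 0.48 times as large.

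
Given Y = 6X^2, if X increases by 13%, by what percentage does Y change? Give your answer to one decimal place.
27.7%

For Y = 6X^2:
If X → X(1 + 0.13)
Then Y → Y · (1 + 0.13)^2
     = Y · 1.2769

Percentage change = ((1 + 0.13)^2 − 1) × 100% ≈ 27.7%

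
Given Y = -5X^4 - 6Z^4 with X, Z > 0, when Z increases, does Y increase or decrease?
Y decreases

Taking the partial derivative:
∂Y/∂Z = -24Z^3

∂Y/∂Z = -24Z^3 < 0 (assuming positive values)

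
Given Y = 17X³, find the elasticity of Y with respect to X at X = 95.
Elasticity = 3

Elasticity = (dY/dX) · (X/Y)

dY/dX = 51·X²
At X = 95: dY/dX = 460275, Y = 14575375

Elasticity = 460275 · (95 / 14575375) = 3

Interpretation: for a small percentage change in X, the percentage change in Y is approximately 3.00 times as large.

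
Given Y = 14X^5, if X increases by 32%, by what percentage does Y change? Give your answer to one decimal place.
300.7%

For Y = 14X^5:
If X → X(1 + 0.32)
Then Y → Y · (1 + 0.32)^5
     ≈ Y · 4.0075

Percentage change = ((1 + 0.32)^5 − 1) × 100% ≈ 300.7%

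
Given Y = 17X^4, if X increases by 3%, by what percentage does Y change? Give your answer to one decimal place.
12.6%

For Y = 17X^4:
If X → X(1 + 0.03)
Then Y → Y · (1 + 0.03)^4
     ≈ Y · 1.1255

Percentage change = ((1 + 0.03)^4 − 1) × 100% ≈ 12.6%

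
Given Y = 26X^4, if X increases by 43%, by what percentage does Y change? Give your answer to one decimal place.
318.2%

For Y = 26X^4:
If X → X(1 + 0.43)
Then Y → Y · (1 + 0.43)^4
     ≈ Y · 4.1816

Percentage change = ((1 + 0.43)^4 − 1) × 100% ≈ 318.2%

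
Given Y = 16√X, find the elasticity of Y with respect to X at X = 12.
Elasticity = 1/2

Elasticity = (dY/dX) · (X/Y)

dY/dX = 8/√X
At X = 12: dY/dX = 4·√3/3, Y = 32·√3

Elasticity = (4·√3/3) · (12 / (32·√3)) = 1/2

Interpretation: for a small percentage change in X, the percentage change in Y is approximately 0.50 times as large.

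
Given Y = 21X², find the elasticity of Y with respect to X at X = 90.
Elasticity = 2

Elasticity = (dY/dX) · (X/Y)

dY/dX = 42·X
At X = 90: dY/dX = 3780, Y = 170100

Elasticity = 3780 · (90 / 170100) = 2

Interpretation: for a small percentage change in X, the percentage change in Y is approximately 2.00 times as large.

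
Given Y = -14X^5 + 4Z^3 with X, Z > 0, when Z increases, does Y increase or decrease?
Y increases

Taking the partial derivative:
∂Y/∂Z = 12Z^2

∂Y/∂Z = 12Z^2 > 0 (assuming positive values)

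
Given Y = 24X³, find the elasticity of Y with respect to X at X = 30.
Elasticity = 3

Elasticity = (dY/dX) · (X/Y)

dY/dX = 72·X²
At X = 30: dY/dX = 64800, Y = 648000

Elasticity = 64800 · (30 / 648000) = 3

Interpretation: for a small percentage change in X, the percentage change in Y is approximately 3.00 times as large.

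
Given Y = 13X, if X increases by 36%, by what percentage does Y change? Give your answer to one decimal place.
36.0%

For Y = 13X:
If X → X(1 + 0.36)
Then Y → Y · (1 + 0.36)^1
     = Y · 1.3600

Percentage change = ((1 + 0.36)^1 − 1) × 100% = 36.0%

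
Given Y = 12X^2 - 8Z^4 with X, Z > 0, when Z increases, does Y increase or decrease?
Y decreases

Taking the partial derivative:
∂Y/∂Z = -32Z^3

∂Y/∂Z = -32Z^3 < 0 (assuming positive values)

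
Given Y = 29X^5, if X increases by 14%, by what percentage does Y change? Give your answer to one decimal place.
92.5%

For Y = 29X^5:
If X → X(1 + 0.14)
Then Y → Y · (1 + 0.14)^5
     ≈ Y · 1.9254

Percentage change = ((1 + 0.14)^5 − 1) × 100% ≈ 92.5%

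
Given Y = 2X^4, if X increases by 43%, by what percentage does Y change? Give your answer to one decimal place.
318.2%

For Y = 2X^4:
If X → X(1 + 0.43)
Then Y → Y · (1 + 0.43)^4
     ≈ Y · 4.1816

Percentage change = ((1 + 0.43)^4 − 1) × 100% ≈ 318.2%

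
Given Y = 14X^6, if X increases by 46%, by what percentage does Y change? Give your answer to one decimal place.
868.5%

For Y = 14X^6:
If X → X(1 + 0.46)
Then Y → Y · (1 + 0.46)^6
     ≈ Y · 9.6854

Percentage change = ((1 + 0.46)^6 − 1) × 100% ≈ 868.5%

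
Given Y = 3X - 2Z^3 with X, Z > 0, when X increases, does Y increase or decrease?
Y increases

Taking the partial derivative:
∂Y/∂X = 3

∂Y/∂X = 3 > 0 (assuming positive values)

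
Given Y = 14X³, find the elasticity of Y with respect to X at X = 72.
Elasticity = 3

Elasticity = (dY/dX) · (X/Y)

dY/dX = 42·X²
At X = 72: dY/dX = 217728, Y = 5225472

Elasticity = 217728 · (72 / 5225472) = 3

Interpretation: for a small percentage change in X, the percentage change in Y is approximately 3.00 times as large.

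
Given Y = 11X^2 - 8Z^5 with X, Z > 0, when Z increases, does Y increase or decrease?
Y decreases

Taking the partial derivative:
∂Y/∂Z = -40Z^4

∂Y/∂Z = -40Z^4 < 0 (assuming positive values)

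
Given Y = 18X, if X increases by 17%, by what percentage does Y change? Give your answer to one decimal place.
17.0%

For Y = 18X:
If X → X(1 + 0.17)
Then Y → Y · (1 + 0.17)^1
     = Y · 1.1700

Percentage change = ((1 + 0.17)^1 − 1) × 100% = 17.0%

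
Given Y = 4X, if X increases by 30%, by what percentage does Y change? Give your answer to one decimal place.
30.0%

For Y = 4X:
If X → X(1 + 0.3)
Then Y → Y · (1 + 0.3)^1
     = Y · 1.3000

Percentage change = ((1 + 0.3)^1 − 1) × 100% = 30.0%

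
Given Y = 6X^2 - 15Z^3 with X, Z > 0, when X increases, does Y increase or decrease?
Y increases

Taking the partial derivative:
∂Y/∂X = 12X

∂Y/∂X = 12X > 0 (assuming positive values)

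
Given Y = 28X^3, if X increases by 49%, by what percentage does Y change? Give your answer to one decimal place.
230.8%

For Y = 28X^3:
If X → X(1 + 0.49)
Then Y → Y · (1 + 0.49)^3
     ≈ Y · 3.3079

Percentage change = ((1 + 0.49)^3 − 1) × 100% ≈ 230.8%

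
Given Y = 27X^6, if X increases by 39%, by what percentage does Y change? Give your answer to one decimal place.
621.3%

For Y = 27X^6:
If X → X(1 + 0.39)
Then Y → Y · (1 + 0.39)^6
     ≈ Y · 7.2125

Percentage change = ((1 + 0.39)^6 − 1) × 100% ≈ 621.3%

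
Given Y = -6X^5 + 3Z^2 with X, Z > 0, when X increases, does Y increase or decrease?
Y decreases

Taking the partial derivative:
∂Y/∂X = -30X^4

∂Y/∂X = -30X^4 < 0 (assuming positive values)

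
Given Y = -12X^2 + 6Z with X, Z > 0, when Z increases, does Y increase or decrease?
Y increases

Taking the partial derivative:
∂Y/∂Z = 6

∂Y/∂Z = 6 > 0 (assuming positive values)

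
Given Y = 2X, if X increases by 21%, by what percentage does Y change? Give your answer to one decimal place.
21.0%

For Y = 2X:
If X → X(1 + 0.21)
Then Y → Y · (1 + 0.21)^1
     = Y · 1.2100

Percentage change = ((1 + 0.21)^1 − 1) × 100% = 21.0%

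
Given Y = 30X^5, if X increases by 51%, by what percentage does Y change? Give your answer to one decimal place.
685.0%

For Y = 30X^5:
If X → X(1 + 0.51)
Then Y → Y · (1 + 0.51)^5
     ≈ Y · 7.8503

Percentage change = ((1 + 0.51)^5 − 1) × 100% ≈ 685.0%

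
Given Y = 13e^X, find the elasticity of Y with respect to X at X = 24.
Elasticity = 24

Elasticity = (dY/dX) · (X/Y)

dY/dX = 13·e^X
At X = 24: dY/dX = 13·e^24, Y = 13·e^24

Elasticity = (13·e^24) · (24 / (13·e^24)) = 24

Interpretation: for a small percentage change in X, the percentage change in Y is approximately 24.00 times as large.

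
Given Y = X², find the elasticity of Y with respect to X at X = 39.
Elasticity = 2

Elasticity = (dY/dX) · (X/Y)

dY/dX = 2·X
At X = 39: dY/dX = 78, Y = 1521

Elasticity = 78 · (39 / 1521) = 2

Interpretation: for a small percentage change in X, the percentage change in Y is approximately 2.00 times as large.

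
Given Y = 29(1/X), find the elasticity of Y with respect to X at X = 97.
Elasticity = -1

Elasticity = (dY/dX) · (X/Y)

dY/dX = -29/X²
At X = 97: dY/dX = -29/9409, Y = 29/97

Elasticity = (-29/9409) · (97 / (29/97)) = -1

Interpretation: for a small percentage change in X, the percentage change in Y is approximately -1.00 times as large.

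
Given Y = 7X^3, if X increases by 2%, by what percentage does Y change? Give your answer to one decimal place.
6.1%

For Y = 7X^3:
If X → X(1 + 0.02)
Then Y → Y · (1 + 0.02)^3
     ≈ Y · 1.0612

Percentage change = ((1 + 0.02)^3 − 1) × 100% ≈ 6.1%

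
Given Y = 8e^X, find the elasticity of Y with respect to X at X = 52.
Elasticity = 52

Elasticity = (dY/dX) · (X/Y)

dY/dX = 8·e^X
At X = 52: dY/dX = 8·e^52, Y = 8·e^52

Elasticity = (8·e^52) · (52 / (8·e^52)) = 52

Interpretation: for a small percentage change in X, the percentage change in Y is approximately 52.00 times as large.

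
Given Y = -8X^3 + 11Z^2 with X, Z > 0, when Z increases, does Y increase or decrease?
Y increases

Taking the partial derivative:
∂Y/∂Z = 22Z

∂Y/∂Z = 22Z > 0 (assuming positive values)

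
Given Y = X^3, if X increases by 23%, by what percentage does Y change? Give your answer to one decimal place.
86.1%

For Y = X^3:
If X → X(1 + 0.23)
Then Y → Y · (1 + 0.23)^3
     ≈ Y · 1.8609

Percentage change = ((1 + 0.23)^3 − 1) × 100% ≈ 86.1%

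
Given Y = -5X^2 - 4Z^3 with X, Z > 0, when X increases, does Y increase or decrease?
Y decreases

Taking the partial derivative:
∂Y/∂X = -10X

∂Y/∂X = -10X < 0 (assuming positive values)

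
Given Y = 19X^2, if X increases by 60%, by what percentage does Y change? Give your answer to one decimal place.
156.0%

For Y = 19X^2:
If X → X(1 + 0.6)
Then Y → Y · (1 + 0.6)^2
     = Y · 2.5600

Percentage change = ((1 + 0.6)^2 − 1) × 100% = 156.0%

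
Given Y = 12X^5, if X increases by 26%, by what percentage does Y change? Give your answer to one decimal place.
217.6%

For Y = 12X^5:
If X → X(1 + 0.26)
Then Y → Y · (1 + 0.26)^5
     ≈ Y · 3.1758

Percentage change = ((1 + 0.26)^5 − 1) × 100% ≈ 217.6%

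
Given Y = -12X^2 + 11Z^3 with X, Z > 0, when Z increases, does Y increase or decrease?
Y increases

Taking the partial derivative:
∂Y/∂Z = 33Z^2

∂Y/∂Z = 33Z^2 > 0 (assuming positive values)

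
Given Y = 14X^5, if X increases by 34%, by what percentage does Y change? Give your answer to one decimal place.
332.0%

For Y = 14X^5:
If X → X(1 + 0.34)
Then Y → Y · (1 + 0.34)^5
     ≈ Y · 4.3204

Percentage change = ((1 + 0.34)^5 − 1) × 100% ≈ 332.0%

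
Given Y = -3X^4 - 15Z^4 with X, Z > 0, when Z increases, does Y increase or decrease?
Y decreases

Taking the partial derivative:
∂Y/∂Z = -60Z^3

∂Y/∂Z = -60Z^3 < 0 (assuming positive values)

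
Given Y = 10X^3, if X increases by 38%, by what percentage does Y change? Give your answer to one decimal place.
162.8%

For Y = 10X^3:
If X → X(1 + 0.38)
Then Y → Y · (1 + 0.38)^3
     ≈ Y · 2.6281

Percentage change = ((1 + 0.38)^3 − 1) × 100% ≈ 162.8%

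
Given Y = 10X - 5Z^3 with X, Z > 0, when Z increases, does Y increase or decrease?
Y decreases

Taking the partial derivative:
∂Y/∂Z = -15Z^2

∂Y/∂Z = -15Z^2 < 0 (assuming positive values)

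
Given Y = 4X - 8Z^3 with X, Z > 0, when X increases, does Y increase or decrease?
Y increases

Taking the partial derivative:
∂Y/∂X = 4

∂Y/∂X = 4 > 0 (assuming positive values)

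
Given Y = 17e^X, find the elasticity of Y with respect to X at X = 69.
Elasticity = 69

Elasticity = (dY/dX) · (X/Y)

dY/dX = 17·e^X
At X = 69: dY/dX = 17·e^69, Y = 17·e^69

Elasticity = (17·e^69) · (69 / (17·e^69)) = 69

Interpretation: for a small percentage change in X, the percentage change in Y is approximately 69.00 times as large.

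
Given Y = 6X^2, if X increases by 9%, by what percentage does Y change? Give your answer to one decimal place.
18.8%

For Y = 6X^2:
If X → X(1 + 0.09)
Then Y → Y · (1 + 0.09)^2
     = Y · 1.1881

Percentage change = ((1 + 0.09)^2 − 1) × 100% ≈ 18.8%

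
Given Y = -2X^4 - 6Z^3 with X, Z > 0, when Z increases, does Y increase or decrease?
Y decreases

Taking the partial derivative:
∂Y/∂Z = -18Z^2

∂Y/∂Z = -18Z^2 < 0 (assuming positive values)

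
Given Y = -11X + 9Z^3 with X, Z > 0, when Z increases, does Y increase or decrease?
Y increases

Taking the partial derivative:
∂Y/∂Z = 27Z^2

∂Y/∂Z = 27Z^2 > 0 (assuming positive values)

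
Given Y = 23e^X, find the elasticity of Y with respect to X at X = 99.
Elasticity = 99

Elasticity = (dY/dX) · (X/Y)

dY/dX = 23·e^X
At X = 99: dY/dX = 23·e^99, Y = 23·e^99

Elasticity = (23·e^99) · (99 / (23·e^99)) = 99

Interpretation: for a small percentage change in X, the percentage change in Y is approximately 99.00 times as large.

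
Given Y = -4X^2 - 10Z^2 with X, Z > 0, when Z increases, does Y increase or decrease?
Y decreases

Taking the partial derivative:
∂Y/∂Z = -20Z

∂Y/∂Z = -20Z < 0 (assuming positive values)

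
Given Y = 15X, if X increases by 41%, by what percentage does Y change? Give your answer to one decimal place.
41.0%

For Y = 15X:
If X → X(1 + 0.41)
Then Y → Y · (1 + 0.41)^1
     = Y · 1.4100

Percentage change = ((1 + 0.41)^1 − 1) × 100% = 41.0%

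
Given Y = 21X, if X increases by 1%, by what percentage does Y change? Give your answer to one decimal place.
1.0%

For Y = 21X:
If X → X(1 + 0.01)
Then Y → Y · (1 + 0.01)^1
     = Y · 1.0100

Percentage change = ((1 + 0.01)^1 − 1) × 100% = 1.0%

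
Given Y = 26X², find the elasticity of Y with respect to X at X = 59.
Elasticity = 2

Elasticity = (dY/dX) · (X/Y)

dY/dX = 52·X
At X = 59: dY/dX = 3068, Y = 90506

Elasticity = 3068 · (59 / 90506) = 2

Interpretation: for a small percentage change in X, the percentage change in Y is approximately 2.00 times as large.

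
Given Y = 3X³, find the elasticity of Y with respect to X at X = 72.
Elasticity = 3

Elasticity = (dY/dX) · (X/Y)

dY/dX = 9·X²
At X = 72: dY/dX = 46656, Y = 1119744

Elasticity = 46656 · (72 / 1119744) = 3

Interpretation: for a small percentage change in X, the percentage change in Y is approximately 3.00 times as large.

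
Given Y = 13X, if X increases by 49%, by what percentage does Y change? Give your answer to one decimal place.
49.0%

For Y = 13X:
If X → X(1 + 0.49)
Then Y → Y · (1 + 0.49)^1
     = Y · 1.4900

Percentage change = ((1 + 0.49)^1 − 1) × 100% = 49.0%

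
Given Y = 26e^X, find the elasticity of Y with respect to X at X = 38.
Elasticity = 38

Elasticity = (dY/dX) · (X/Y)

dY/dX = 26·e^X
At X = 38: dY/dX = 26·e^38, Y = 26·e^38

Elasticity = (26·e^38) · (38 / (26·e^38)) = 38

Interpretation: for a small percentage change in X, the percentage change in Y is approximately 38.00 times as large.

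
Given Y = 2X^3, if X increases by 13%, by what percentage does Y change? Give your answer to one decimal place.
44.3%

For Y = 2X^3:
If X → X(1 + 0.13)
Then Y → Y · (1 + 0.13)^3
     ≈ Y · 1.4429

Percentage change = ((1 + 0.13)^3 − 1) × 100% ≈ 44.3%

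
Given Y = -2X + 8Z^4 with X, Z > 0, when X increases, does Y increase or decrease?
Y decreases

Taking the partial derivative:
∂Y/∂X = -2

∂Y/∂X = -2 < 0 (assuming positive values)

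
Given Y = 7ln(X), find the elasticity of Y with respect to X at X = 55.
Elasticity = 1/ln(55) ≈ 0.2495

Elasticity = (dY/dX) · (X/Y)

dY/dX = 7/X
At X = 55: dY/dX = 7/55, Y = 7·ln(55)

Elasticity = (7/55) · (55 / (7·ln(55))) = 1/ln(55) ≈ 0.2495

Interpretation: for a small percentage change in X, the percentage change in Y is approximately 0.25 times as large.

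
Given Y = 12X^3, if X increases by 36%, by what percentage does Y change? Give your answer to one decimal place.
151.5%

For Y = 12X^3:
If X → X(1 + 0.36)
Then Y → Y · (1 + 0.36)^3
     ≈ Y · 2.5155

Percentage change = ((1 + 0.36)^3 − 1) × 100% ≈ 151.5%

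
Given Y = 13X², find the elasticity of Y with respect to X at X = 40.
Elasticity = 2

Elasticity = (dY/dX) · (X/Y)

dY/dX = 26·X
At X = 40: dY/dX = 1040, Y = 20800

Elasticity = 1040 · (40 / 20800) = 2

Interpretation: for a small percentage change in X, the percentage change in Y is approximately 2.00 times as large.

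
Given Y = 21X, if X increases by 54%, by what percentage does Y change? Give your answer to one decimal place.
54.0%

For Y = 21X:
If X → X(1 + 0.54)
Then Y → Y · (1 + 0.54)^1
     = Y · 1.5400

Percentage change = ((1 + 0.54)^1 − 1) × 100% = 54.0%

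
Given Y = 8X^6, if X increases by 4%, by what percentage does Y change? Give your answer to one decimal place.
26.5%

For Y = 8X^6:
If X → X(1 + 0.04)
Then Y → Y · (1 + 0.04)^6
     ≈ Y · 1.2653

Percentage change = ((1 + 0.04)^6 − 1) × 100% ≈ 26.5%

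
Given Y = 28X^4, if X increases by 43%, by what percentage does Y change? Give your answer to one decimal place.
318.2%

For Y = 28X^4:
If X → X(1 + 0.43)
Then Y → Y · (1 + 0.43)^4
     ≈ Y · 4.1816

Percentage change = ((1 + 0.43)^4 − 1) × 100% ≈ 318.2%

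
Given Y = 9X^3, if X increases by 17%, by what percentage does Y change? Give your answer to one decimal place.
60.2%

For Y = 9X^3:
If X → X(1 + 0.17)
Then Y → Y · (1 + 0.17)^3
     ≈ Y · 1.6016

Percentage change = ((1 + 0.17)^3 − 1) × 100% ≈ 60.2%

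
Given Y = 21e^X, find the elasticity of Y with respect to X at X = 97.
Elasticity = 97

Elasticity = (dY/dX) · (X/Y)

dY/dX = 21·e^X
At X = 97: dY/dX = 21·e^97, Y = 21·e^97

Elasticity = (21·e^97) · (97 / (21·e^97)) = 97

Interpretation: for a small percentage change in X, the percentage change in Y is approximately 97.00 times as large.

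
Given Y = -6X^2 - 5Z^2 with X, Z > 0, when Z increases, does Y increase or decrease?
Y decreases

Taking the partial derivative:
∂Y/∂Z = -10Z

∂Y/∂Z = -10Z < 0 (assuming positive values)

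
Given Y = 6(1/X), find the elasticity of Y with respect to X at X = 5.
Elasticity = -1

Elasticity = (dY/dX) · (X/Y)

dY/dX = -6/X²
At X = 5: dY/dX = -6/25, Y = 6/5

Elasticity = (-6/25) · (5 / (6/5)) = -1

Interpretation: for a small percentage change in X, the percentage change in Y is approximately -1.00 times as large.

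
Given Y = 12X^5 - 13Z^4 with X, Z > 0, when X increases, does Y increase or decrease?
Y increases

Taking the partial derivative:
∂Y/∂X = 60X^4

∂Y/∂X = 60X^4 > 0 (assuming positive values)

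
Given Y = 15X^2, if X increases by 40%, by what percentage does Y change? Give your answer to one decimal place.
96.0%

For Y = 15X^2:
If X → X(1 + 0.4)
Then Y → Y · (1 + 0.4)^2
     = Y · 1.9600

Percentage change = ((1 + 0.4)^2 − 1) × 100% = 96.0%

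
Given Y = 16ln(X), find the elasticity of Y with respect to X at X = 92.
Elasticity = 1/ln(92) ≈ 0.2212

Elasticity = (dY/dX) · (X/Y)

dY/dX = 16/X
At X = 92: dY/dX = 4/23, Y = 16·ln(92)

Elasticity = (4/23) · (92 / (16·ln(92))) = 1/ln(92) ≈ 0.2212

Interpretation: for a small percentage change in X, the percentage change in Y is approximately 0.22 times as large.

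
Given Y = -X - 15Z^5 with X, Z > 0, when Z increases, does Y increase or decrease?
Y decreases

Taking the partial derivative:
∂Y/∂Z = -75Z^4

∂Y/∂Z = -75Z^4 < 0 (assuming positive values)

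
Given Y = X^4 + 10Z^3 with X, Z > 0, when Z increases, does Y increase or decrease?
Y increases

Taking the partial derivative:
∂Y/∂Z = 30Z^2

∂Y/∂Z = 30Z^2 > 0 (assuming positive values)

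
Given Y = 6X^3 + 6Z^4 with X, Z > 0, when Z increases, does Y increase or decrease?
Y increases

Taking the partial derivative:
∂Y/∂Z = 24Z^3

∂Y/∂Z = 24Z^3 > 0 (assuming positive values)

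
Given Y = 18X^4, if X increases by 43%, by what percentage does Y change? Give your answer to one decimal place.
318.2%

For Y = 18X^4:
If X → X(1 + 0.43)
Then Y → Y · (1 + 0.43)^4
     ≈ Y · 4.1816

Percentage change = ((1 + 0.43)^4 − 1) × 100% ≈ 318.2%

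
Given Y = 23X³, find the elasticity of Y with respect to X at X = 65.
Elasticity = 3

Elasticity = (dY/dX) · (X/Y)

dY/dX = 69·X²
At X = 65: dY/dX = 291525, Y = 6316375

Elasticity = 291525 · (65 / 6316375) = 3

Interpretation: for a small percentage change in X, the percentage change in Y is approximately 3.00 times as large.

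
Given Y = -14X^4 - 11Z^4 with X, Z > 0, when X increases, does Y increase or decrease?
Y decreases

Taking the partial derivative:
∂Y/∂X = -56X^3

∂Y/∂X = -56X^3 < 0 (assuming positive values)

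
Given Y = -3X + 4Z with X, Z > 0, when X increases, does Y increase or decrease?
Y decreases

Taking the partial derivative:
∂Y/∂X = -3

∂Y/∂X = -3 < 0 (assuming positive values)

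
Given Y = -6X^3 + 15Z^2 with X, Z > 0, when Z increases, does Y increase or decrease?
Y increases

Taking the partial derivative:
∂Y/∂Z = 30Z

∂Y/∂Z = 30Z > 0 (assuming positive values)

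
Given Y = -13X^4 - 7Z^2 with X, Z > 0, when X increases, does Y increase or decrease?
Y decreases

Taking the partial derivative:
∂Y/∂X = -52X^3

∂Y/∂X = -52X^3 < 0 (assuming positive values)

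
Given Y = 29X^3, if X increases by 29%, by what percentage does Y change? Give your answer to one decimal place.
114.7%

For Y = 29X^3:
If X → X(1 + 0.29)
Then Y → Y · (1 + 0.29)^3
     ≈ Y · 2.1467

Percentage change = ((1 + 0.29)^3 − 1) × 100% ≈ 114.7%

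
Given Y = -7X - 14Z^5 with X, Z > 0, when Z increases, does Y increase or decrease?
Y decreases

Taking the partial derivative:
∂Y/∂Z = -70Z^4

∂Y/∂Z = -70Z^4 < 0 (assuming positive values)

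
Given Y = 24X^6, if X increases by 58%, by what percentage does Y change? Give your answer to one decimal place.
1455.8%

For Y = 24X^6:
If X → X(1 + 0.58)
Then Y → Y · (1 + 0.58)^6
     ≈ Y · 15.5576

Percentage change = ((1 + 0.58)^6 − 1) × 100% ≈ 1455.8%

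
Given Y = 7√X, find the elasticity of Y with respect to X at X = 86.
Elasticity = 1/2

Elasticity = (dY/dX) · (X/Y)

dY/dX = 7/(2·√X)
At X = 86: dY/dX = 7·√86/172, Y = 7·√86

Elasticity = (7·√86/172) · (86 / (7·√86)) = 1/2

Interpretation: for a small percentage change in X, the percentage change in Y is approximately 0.50 times as large.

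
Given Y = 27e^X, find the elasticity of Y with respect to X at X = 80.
Elasticity = 80

Elasticity = (dY/dX) · (X/Y)

dY/dX = 27·e^X
At X = 80: dY/dX = 27·e^80, Y = 27·e^80

Elasticity = (27·e^80) · (80 / (27·e^80)) = 80

Interpretation: for a small percentage change in X, the percentage change in Y is approximately 80.00 times as large.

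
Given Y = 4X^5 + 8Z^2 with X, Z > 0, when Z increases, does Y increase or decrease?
Y increases

Taking the partial derivative:
∂Y/∂Z = 16Z

∂Y/∂Z = 16Z > 0 (assuming positive values)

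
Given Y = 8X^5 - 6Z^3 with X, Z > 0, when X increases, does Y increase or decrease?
Y increases

Taking the partial derivative:
∂Y/∂X = 40X^4

∂Y/∂X = 40X^4 > 0 (assuming positive values)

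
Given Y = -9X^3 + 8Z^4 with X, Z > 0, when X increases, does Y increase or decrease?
Y decreases

Taking the partial derivative:
∂Y/∂X = -27X^2

∂Y/∂X = -27X^2 < 0 (assuming positive values)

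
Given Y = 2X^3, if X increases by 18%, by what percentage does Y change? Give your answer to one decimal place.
64.3%

For Y = 2X^3:
If X → X(1 + 0.18)
Then Y → Y · (1 + 0.18)^3
     ≈ Y · 1.6430

Percentage change = ((1 + 0.18)^3 − 1) × 100% ≈ 64.3%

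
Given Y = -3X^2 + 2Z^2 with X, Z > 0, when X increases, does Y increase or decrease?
Y decreases

Taking the partial derivative:
∂Y/∂X = -6X

∂Y/∂X = -6X < 0 (assuming positive values)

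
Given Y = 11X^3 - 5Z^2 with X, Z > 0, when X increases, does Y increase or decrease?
Y increases

Taking the partial derivative:
∂Y/∂X = 33X^2

∂Y/∂X = 33X^2 > 0 (assuming positive values)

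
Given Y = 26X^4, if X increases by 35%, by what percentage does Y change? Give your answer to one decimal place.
232.2%

For Y = 26X^4:
If X → X(1 + 0.35)
Then Y → Y · (1 + 0.35)^4
     ≈ Y · 3.3215

Percentage change = ((1 + 0.35)^4 − 1) × 100% ≈ 232.2%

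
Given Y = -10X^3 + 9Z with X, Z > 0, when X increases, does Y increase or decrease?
Y decreases

Taking the partial derivative:
∂Y/∂X = -30X^2

∂Y/∂X = -30X^2 < 0 (assuming positive values)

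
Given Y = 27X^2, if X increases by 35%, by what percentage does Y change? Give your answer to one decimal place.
82.3%

For Y = 27X^2:
If X → X(1 + 0.35)
Then Y → Y · (1 + 0.35)^2
     = Y · 1.8225

Percentage change = ((1 + 0.35)^2 − 1) × 100% ≈ 82.3%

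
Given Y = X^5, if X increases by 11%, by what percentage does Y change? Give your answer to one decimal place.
68.5%

For Y = X^5:
If X → X(1 + 0.11)
Then Y → Y · (1 + 0.11)^5
     ≈ Y · 1.6851

Percentage change = ((1 + 0.11)^5 − 1) × 100% ≈ 68.5%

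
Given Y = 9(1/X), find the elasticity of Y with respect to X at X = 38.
Elasticity = -1

Elasticity = (dY/dX) · (X/Y)

dY/dX = -9/X²
At X = 38: dY/dX = -9/1444, Y = 9/38

Elasticity = (-9/1444) · (38 / (9/38)) = -1

Interpretation: for a small percentage change in X, the percentage change in Y is approximately -1.00 times as large.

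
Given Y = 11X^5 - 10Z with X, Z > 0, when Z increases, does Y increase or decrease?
Y decreases

Taking the partial derivative:
∂Y/∂Z = -10

∂Y/∂Z = -10 < 0 (assuming positive values)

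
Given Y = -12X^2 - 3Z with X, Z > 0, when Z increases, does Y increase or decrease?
Y decreases

Taking the partial derivative:
∂Y/∂Z = -3

∂Y/∂Z = -3 < 0 (assuming positive values)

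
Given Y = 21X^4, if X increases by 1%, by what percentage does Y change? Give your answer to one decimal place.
4.1%

For Y = 21X^4:
If X → X(1 + 0.01)
Then Y → Y · (1 + 0.01)^4
     ≈ Y · 1.0406

Percentage change = ((1 + 0.01)^4 − 1) × 100% ≈ 4.1%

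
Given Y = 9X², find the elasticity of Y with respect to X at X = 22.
Elasticity = 2

Elasticity = (dY/dX) · (X/Y)

dY/dX = 18·X
At X = 22: dY/dX = 396, Y = 4356

Elasticity = 396 · (22 / 4356) = 2

Interpretation: for a small percentage change in X, the percentage change in Y is approximately 2.00 times as large.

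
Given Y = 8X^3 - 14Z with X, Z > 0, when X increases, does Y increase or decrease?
Y increases

Taking the partial derivative:
∂Y/∂X = 24X^2

∂Y/∂X = 24X^2 > 0 (assuming positive values)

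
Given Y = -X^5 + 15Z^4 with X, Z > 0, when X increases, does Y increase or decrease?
Y decreases

Taking the partial derivative:
∂Y/∂X = -5X^4

∂Y/∂X = -5X^4 < 0 (assuming positive values)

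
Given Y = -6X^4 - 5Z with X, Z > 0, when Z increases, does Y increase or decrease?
Y decreases

Taking the partial derivative:
∂Y/∂Z = -5

∂Y/∂Z = -5 < 0 (assuming positive values)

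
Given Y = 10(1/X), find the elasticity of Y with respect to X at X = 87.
Elasticity = -1

Elasticity = (dY/dX) · (X/Y)

dY/dX = -10/X²
At X = 87: dY/dX = -10/7569, Y = 10/87

Elasticity = (-10/7569) · (87 / (10/87)) = -1

Interpretation: for a small percentage change in X, the percentage change in Y is approximately -1.00 times as large.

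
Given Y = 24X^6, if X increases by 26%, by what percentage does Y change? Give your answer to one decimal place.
300.2%

For Y = 24X^6:
If X → X(1 + 0.26)
Then Y → Y · (1 + 0.26)^6
     ≈ Y · 4.0015

Percentage change = ((1 + 0.26)^6 − 1) × 100% ≈ 300.2%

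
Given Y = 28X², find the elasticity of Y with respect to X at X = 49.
Elasticity = 2

Elasticity = (dY/dX) · (X/Y)

dY/dX = 56·X
At X = 49: dY/dX = 2744, Y = 67228

Elasticity = 2744 · (49 / 67228) = 2

Interpretation: for a small percentage change in X, the percentage change in Y is approximately 2.00 times as large.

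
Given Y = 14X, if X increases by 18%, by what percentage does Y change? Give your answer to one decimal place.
18.0%

For Y = 14X:
If X → X(1 + 0.18)
Then Y → Y · (1 + 0.18)^1
     = Y · 1.1800

Percentage change = ((1 + 0.18)^1 − 1) × 100% = 18.0%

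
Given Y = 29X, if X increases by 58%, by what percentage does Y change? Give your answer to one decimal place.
58.0%

For Y = 29X:
If X → X(1 + 0.58)
Then Y → Y · (1 + 0.58)^1
     = Y · 1.5800

Percentage change = ((1 + 0.58)^1 − 1) × 100% = 58.0%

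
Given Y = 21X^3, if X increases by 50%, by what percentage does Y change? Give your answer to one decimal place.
237.5%

For Y = 21X^3:
If X → X(1 + 0.5)
Then Y → Y · (1 + 0.5)^3
     = Y · 3.3750

Percentage change = ((1 + 0.5)^3 − 1) × 100% = 237.5%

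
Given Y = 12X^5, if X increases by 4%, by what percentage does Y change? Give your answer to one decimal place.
21.7%

For Y = 12X^5:
If X → X(1 + 0.04)
Then Y → Y · (1 + 0.04)^5
     ≈ Y · 1.2167

Percentage change = ((1 + 0.04)^5 − 1) × 100% ≈ 21.7%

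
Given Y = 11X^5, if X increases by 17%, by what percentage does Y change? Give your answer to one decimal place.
119.2%

For Y = 11X^5:
If X → X(1 + 0.17)
Then Y → Y · (1 + 0.17)^5
     ≈ Y · 2.1924

Percentage change = ((1 + 0.17)^5 − 1) × 100% ≈ 119.2%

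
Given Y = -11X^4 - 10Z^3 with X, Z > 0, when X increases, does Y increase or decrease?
Y decreases

Taking the partial derivative:
∂Y/∂X = -44X^3

∂Y/∂X = -44X^3 < 0 (assuming positive values)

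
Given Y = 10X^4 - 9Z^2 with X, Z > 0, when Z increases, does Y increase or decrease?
Y decreases

Taking the partial derivative:
∂Y/∂Z = -18Z

∂Y/∂Z = -18Z < 0 (assuming positive values)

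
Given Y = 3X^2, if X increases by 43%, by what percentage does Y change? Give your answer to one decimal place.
104.5%

For Y = 3X^2:
If X → X(1 + 0.43)
Then Y → Y · (1 + 0.43)^2
     = Y · 2.0449

Percentage change = ((1 + 0.43)^2 − 1) × 100% ≈ 104.5%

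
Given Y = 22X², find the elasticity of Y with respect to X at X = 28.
Elasticity = 2

Elasticity = (dY/dX) · (X/Y)

dY/dX = 44·X
At X = 28: dY/dX = 1232, Y = 17248

Elasticity = 1232 · (28 / 17248) = 2

Interpretation: for a small percentage change in X, the percentage change in Y is approximately 2.00 times as large.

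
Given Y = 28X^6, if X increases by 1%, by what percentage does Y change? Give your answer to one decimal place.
6.2%

For Y = 28X^6:
If X → X(1 + 0.01)
Then Y → Y · (1 + 0.01)^6
     ≈ Y · 1.0615

Percentage change = ((1 + 0.01)^6 − 1) × 100% ≈ 6.2%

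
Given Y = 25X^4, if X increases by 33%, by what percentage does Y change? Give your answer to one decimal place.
212.9%

For Y = 25X^4:
If X → X(1 + 0.33)
Then Y → Y · (1 + 0.33)^4
     ≈ Y · 3.1290

Percentage change = ((1 + 0.33)^4 − 1) × 100% ≈ 212.9%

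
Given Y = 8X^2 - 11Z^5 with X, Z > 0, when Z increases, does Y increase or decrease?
Y decreases

Taking the partial derivative:
∂Y/∂Z = -55Z^4

∂Y/∂Z = -55Z^4 < 0 (assuming positive values)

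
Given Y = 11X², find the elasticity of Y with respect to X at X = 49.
Elasticity = 2

Elasticity = (dY/dX) · (X/Y)

dY/dX = 22·X
At X = 49: dY/dX = 1078, Y = 26411

Elasticity = 1078 · (49 / 26411) = 2

Interpretation: for a small percentage change in X, the percentage change in Y is approximately 2.00 times as large.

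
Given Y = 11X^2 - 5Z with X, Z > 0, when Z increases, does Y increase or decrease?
Y decreases

Taking the partial derivative:
∂Y/∂Z = -5

∂Y/∂Z = -5 < 0 (assuming positive values)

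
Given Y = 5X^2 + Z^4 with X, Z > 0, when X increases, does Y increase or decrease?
Y increases

Taking the partial derivative:
∂Y/∂X = 10X

∂Y/∂X = 10X > 0 (assuming positive values)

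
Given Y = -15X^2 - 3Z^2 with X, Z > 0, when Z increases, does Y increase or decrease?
Y decreases

Taking the partial derivative:
∂Y/∂Z = -6Z

∂Y/∂Z = -6Z < 0 (assuming positive values)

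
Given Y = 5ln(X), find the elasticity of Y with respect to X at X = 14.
Elasticity = 1/ln(14) ≈ 0.3789

Elasticity = (dY/dX) · (X/Y)

dY/dX = 5/X
At X = 14: dY/dX = 5/14, Y = 5·ln(14)

Elasticity = (5/14) · (14 / (5·ln(14))) = 1/ln(14) ≈ 0.3789

Interpretation: for a small percentage change in X, the percentage change in Y is approximately 0.38 times as large.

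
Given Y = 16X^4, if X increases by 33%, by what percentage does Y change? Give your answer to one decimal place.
212.9%

For Y = 16X^4:
If X → X(1 + 0.33)
Then Y → Y · (1 + 0.33)^4
     ≈ Y · 3.1290

Percentage change = ((1 + 0.33)^4 − 1) × 100% ≈ 212.9%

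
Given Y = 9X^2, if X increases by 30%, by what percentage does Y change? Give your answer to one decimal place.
69.0%

For Y = 9X^2:
If X → X(1 + 0.3)
Then Y → Y · (1 + 0.3)^2
     = Y · 1.6900

Percentage change = ((1 + 0.3)^2 − 1) × 100% = 69.0%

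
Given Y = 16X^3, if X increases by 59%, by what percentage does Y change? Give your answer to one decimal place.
302.0%

For Y = 16X^3:
If X → X(1 + 0.59)
Then Y → Y · (1 + 0.59)^3
     ≈ Y · 4.0197

Percentage change = ((1 + 0.59)^3 − 1) × 100% ≈ 302.0%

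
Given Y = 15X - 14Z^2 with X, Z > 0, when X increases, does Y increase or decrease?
Y increases

Taking the partial derivative:
∂Y/∂X = 15

∂Y/∂X = 15 > 0 (assuming positive values)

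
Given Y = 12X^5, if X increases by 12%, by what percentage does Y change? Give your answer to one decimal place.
76.2%

For Y = 12X^5:
If X → X(1 + 0.12)
Then Y → Y · (1 + 0.12)^5
     ≈ Y · 1.7623

Percentage change = ((1 + 0.12)^5 − 1) × 100% ≈ 76.2%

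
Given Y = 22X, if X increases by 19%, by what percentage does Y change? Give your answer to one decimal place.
19.0%

For Y = 22X:
If X → X(1 + 0.19)
Then Y → Y · (1 + 0.19)^1
     = Y · 1.1900

Percentage change = ((1 + 0.19)^1 − 1) × 100% = 19.0%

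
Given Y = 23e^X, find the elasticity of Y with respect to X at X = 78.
Elasticity = 78

Elasticity = (dY/dX) · (X/Y)

dY/dX = 23·e^X
At X = 78: dY/dX = 23·e^78, Y = 23·e^78

Elasticity = (23·e^78) · (78 / (23·e^78)) = 78

Interpretation: for a small percentage change in X, the percentage change in Y is approximately 78.00 times as large.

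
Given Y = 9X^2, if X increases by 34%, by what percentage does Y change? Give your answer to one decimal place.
79.6%

For Y = 9X^2:
If X → X(1 + 0.34)
Then Y → Y · (1 + 0.34)^2
     = Y · 1.7956

Percentage change = ((1 + 0.34)^2 − 1) × 100% ≈ 79.6%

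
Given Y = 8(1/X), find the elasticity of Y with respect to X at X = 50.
Elasticity = -1

Elasticity = (dY/dX) · (X/Y)

dY/dX = -8/X²
At X = 50: dY/dX = -2/625, Y = 4/25

Elasticity = (-2/625) · (50 / (4/25)) = -1

Interpretation: for a small percentage change in X, the percentage change in Y is approximately -1.00 times as large.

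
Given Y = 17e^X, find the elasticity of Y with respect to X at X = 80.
Elasticity = 80

Elasticity = (dY/dX) · (X/Y)

dY/dX = 17·e^X
At X = 80: dY/dX = 17·e^80, Y = 17·e^80

Elasticity = (17·e^80) · (80 / (17·e^80)) = 80

Interpretation: for a small percentage change in X, the percentage change in Y is approximately 80.00 times as large.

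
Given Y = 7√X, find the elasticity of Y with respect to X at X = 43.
Elasticity = 1/2

Elasticity = (dY/dX) · (X/Y)

dY/dX = 7/(2·√X)
At X = 43: dY/dX = 7·√43/86, Y = 7·√43

Elasticity = (7·√43/86) · (43 / (7·√43)) = 1/2

Interpretation: for a small percentage change in X, the percentage change in Y is approximately 0.50 times as large.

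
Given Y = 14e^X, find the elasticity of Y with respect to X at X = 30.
Elasticity = 30

Elasticity = (dY/dX) · (X/Y)

dY/dX = 14·e^X
At X = 30: dY/dX = 14·e^30, Y = 14·e^30

Elasticity = (14·e^30) · (30 / (14·e^30)) = 30

Interpretation: for a small percentage change in X, the percentage change in Y is approximately 30.00 times as large.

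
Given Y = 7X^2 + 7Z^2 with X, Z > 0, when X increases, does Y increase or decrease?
Y increases

Taking the partial derivative:
∂Y/∂X = 14X

∂Y/∂X = 14X > 0 (assuming positive values)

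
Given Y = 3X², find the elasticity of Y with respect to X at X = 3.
Elasticity = 2

Elasticity = (dY/dX) · (X/Y)

dY/dX = 6·X
At X = 3: dY/dX = 18, Y = 27

Elasticity = 18 · (3 / 27) = 2

Interpretation: for a small percentage change in X, the percentage change in Y is approximately 2.00 times as large.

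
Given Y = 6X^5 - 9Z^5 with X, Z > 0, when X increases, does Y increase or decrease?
Y increases

Taking the partial derivative:
∂Y/∂X = 30X^4

∂Y/∂X = 30X^4 > 0 (assuming positive values)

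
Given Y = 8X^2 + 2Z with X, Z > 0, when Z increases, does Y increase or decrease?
Y increases

Taking the partial derivative:
∂Y/∂Z = 2

∂Y/∂Z = 2 > 0 (assuming positive values)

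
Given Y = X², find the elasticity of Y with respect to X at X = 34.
Elasticity = 2

Elasticity = (dY/dX) · (X/Y)

dY/dX = 2·X
At X = 34: dY/dX = 68, Y = 1156

Elasticity = 68 · (34 / 1156) = 2

Interpretation: for a small percentage change in X, the percentage change in Y is approximately 2.00 times as large.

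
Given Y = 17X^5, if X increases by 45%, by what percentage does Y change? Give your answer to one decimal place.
541.0%

For Y = 17X^5:
If X → X(1 + 0.45)
Then Y → Y · (1 + 0.45)^5
     ≈ Y · 6.4097

Percentage change = ((1 + 0.45)^5 − 1) × 100% ≈ 541.0%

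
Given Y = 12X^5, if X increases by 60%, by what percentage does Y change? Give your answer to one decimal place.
948.6%

For Y = 12X^5:
If X → X(1 + 0.6)
Then Y → Y · (1 + 0.6)^5
     ≈ Y · 10.4858

Percentage change = ((1 + 0.6)^5 − 1) × 100% ≈ 948.6%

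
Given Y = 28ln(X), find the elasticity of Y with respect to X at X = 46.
Elasticity = 1/ln(46) ≈ 0.2612

Elasticity = (dY/dX) · (X/Y)

dY/dX = 28/X
At X = 46: dY/dX = 14/23, Y = 28·ln(46)

Elasticity = (14/23) · (46 / (28·ln(46))) = 1/ln(46) ≈ 0.2612

Interpretation: for a small percentage change in X, the percentage change in Y is approximately 0.26 times as large.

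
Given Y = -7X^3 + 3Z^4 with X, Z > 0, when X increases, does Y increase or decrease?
Y decreases

Taking the partial derivative:
∂Y/∂X = -21X^2

∂Y/∂X = -21X^2 < 0 (assuming positive values)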